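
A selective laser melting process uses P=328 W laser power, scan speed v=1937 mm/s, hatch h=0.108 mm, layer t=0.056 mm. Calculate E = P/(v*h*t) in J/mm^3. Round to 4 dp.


E = 328 / (1937*0.108*0.056) = 27.9984 J/mm^3


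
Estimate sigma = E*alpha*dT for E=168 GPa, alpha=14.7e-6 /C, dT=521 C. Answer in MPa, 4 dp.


sigma = 168*1000 * 14.7e-6 * 521 = 1286.6616 MPa


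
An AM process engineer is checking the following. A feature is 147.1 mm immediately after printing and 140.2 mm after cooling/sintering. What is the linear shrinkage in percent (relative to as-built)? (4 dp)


Shrinkage = ((147.1-140.2)/147.1)*100 = 4.6907 %


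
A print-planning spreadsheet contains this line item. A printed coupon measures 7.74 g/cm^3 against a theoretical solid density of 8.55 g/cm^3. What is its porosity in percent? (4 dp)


Porosity = (1-7.74/8.55)*100 = 9.4737 %


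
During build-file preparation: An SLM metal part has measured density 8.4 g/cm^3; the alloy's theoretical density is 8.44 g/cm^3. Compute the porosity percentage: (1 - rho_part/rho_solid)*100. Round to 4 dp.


Porosity = (1-8.4/8.44)*100 = 0.4739 %


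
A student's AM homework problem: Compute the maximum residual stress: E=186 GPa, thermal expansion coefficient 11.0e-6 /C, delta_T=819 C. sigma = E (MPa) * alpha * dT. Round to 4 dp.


sigma = 186*1000 * 11.0e-6 * 819 = 1675.674 MPa


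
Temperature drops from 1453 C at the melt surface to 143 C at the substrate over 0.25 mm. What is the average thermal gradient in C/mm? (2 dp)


G = (1453-143)/0.25 = 5240.0 C/mm


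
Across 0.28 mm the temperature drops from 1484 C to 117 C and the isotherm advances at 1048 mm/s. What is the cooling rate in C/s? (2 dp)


G = (1484-117)/0.28 = 4882.14285714 C/mm
CR = 4882.14285714 * 1048 = 5116485.71 C/s


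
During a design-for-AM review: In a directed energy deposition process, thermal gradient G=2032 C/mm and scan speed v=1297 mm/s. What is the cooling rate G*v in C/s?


CR = 2032 * 1297 = 2635504 C/s


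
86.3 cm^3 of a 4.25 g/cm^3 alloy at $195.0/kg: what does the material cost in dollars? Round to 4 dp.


Mass = 86.3*4.25/1000 = 0.366775 kg
Cost = 0.366775 * 195.0 = 71.5211 $


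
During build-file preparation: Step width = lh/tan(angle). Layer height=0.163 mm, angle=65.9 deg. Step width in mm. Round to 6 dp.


step = 0.163 / tan(65.9) = 0.072913 mm


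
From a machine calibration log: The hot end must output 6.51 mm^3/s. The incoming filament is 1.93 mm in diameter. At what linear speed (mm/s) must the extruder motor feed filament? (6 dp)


A = pi*(1.93/2)^2 = 2.92553
v = 6.51 / 2.92553 = 2.225238 mm/s


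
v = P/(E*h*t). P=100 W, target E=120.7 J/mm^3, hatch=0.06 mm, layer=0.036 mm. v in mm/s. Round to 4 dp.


v = 100 / (120.7*0.06*0.036) = 383.565 mm/s


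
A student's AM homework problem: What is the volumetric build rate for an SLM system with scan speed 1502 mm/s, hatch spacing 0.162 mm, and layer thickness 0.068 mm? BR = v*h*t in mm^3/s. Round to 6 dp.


Rate = 1502 * 0.162 * 0.068 = 16.546032 mm^3/s


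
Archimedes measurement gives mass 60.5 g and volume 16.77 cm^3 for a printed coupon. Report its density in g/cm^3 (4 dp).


rho = 60.5 / 16.77 = 3.6076 g/cm^3


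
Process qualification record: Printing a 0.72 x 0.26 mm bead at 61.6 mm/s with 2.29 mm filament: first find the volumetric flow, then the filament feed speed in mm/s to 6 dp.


Q = 0.72 * 0.26 * 61.6 = 11.53152 mm^3/s
A_fil = pi*(2.29/2)^2 = 4.11870651 mm^2
v_feed = 11.53152 / 4.11870651 = 2.799792 mm/s


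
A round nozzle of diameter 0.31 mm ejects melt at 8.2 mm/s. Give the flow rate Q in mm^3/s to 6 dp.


A = pi*(0.31/2)^2 = 0.07547676 mm^2
Q = 0.07547676 * 8.2 = 0.618909 mm^3/s


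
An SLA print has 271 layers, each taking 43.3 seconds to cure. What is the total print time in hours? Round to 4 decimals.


t = 271 * 43.3 / 3600 = 3.2595 hrs


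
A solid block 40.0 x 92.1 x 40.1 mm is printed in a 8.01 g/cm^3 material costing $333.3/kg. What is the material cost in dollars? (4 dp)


V = 40.0 * 92.1 * 40.1 = 147728.4 mm^3 = 147.7284 cm^3
Mass = 147.7284 * 8.01 / 1000 = 1.18330448 kg
Cost = 1.18330448 * 333.3 = 394.3954 $


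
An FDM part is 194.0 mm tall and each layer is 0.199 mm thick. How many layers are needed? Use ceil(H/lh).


Layers = ceil(194.0/0.199) = 975


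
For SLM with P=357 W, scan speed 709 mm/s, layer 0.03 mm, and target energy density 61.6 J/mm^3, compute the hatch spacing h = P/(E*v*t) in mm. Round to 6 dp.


h = 357 / (61.6*709*0.03) = 0.272471 mm


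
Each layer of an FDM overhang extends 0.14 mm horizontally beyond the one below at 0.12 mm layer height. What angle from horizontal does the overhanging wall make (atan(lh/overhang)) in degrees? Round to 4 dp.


angle = atan(0.12/0.14) = 40.6013 degrees


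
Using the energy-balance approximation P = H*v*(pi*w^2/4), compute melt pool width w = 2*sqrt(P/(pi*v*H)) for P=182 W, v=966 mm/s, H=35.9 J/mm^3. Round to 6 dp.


w = 2*sqrt(182/(pi*966*35.9)) = 0.081744 mm


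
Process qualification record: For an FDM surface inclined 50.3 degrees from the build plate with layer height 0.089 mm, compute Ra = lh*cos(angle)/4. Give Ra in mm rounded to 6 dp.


Ra = 0.089 * cos(50.3) / 4 = 0.014213 mm


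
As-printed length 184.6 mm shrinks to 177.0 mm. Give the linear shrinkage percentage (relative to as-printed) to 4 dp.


Shrinkage = ((184.6-177.0)/184.6)*100 = 4.117 %


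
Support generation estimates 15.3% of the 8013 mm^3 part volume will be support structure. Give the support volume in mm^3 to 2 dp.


V_support = 8013 * 0.153 = 1225.99 mm^3


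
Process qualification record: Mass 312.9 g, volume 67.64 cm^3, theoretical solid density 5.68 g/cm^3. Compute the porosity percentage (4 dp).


rho_part = 312.9 / 67.64 = 4.62596097 g/cm^3
Porosity = (1 - 4.62596097/5.68)*100 = 18.557 %


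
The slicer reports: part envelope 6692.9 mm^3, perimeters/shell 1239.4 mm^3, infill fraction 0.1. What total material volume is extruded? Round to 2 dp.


V_infill = (6692.9 - 1239.4) * 0.1 = 545.35
V_total = 1239.4 + 545.35 = 1784.75 mm^3


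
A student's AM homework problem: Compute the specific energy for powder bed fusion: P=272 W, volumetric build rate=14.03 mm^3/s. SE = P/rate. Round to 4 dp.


SE = 272 / 14.03 = 19.387 J/mm^3


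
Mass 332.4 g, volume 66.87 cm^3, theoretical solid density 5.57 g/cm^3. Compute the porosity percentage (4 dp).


rho_part = 332.4 / 66.87 = 4.97083894 g/cm^3
Porosity = (1 - 4.97083894/5.57)*100 = 10.7569 %


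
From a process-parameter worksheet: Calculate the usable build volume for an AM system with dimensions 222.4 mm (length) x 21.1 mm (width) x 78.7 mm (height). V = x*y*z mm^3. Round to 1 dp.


V = 222.4 * 21.1 * 78.7 = 369310.8 mm^3


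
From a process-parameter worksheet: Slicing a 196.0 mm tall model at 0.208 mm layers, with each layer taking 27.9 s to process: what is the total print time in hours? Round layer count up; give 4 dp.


Layers = ceil(196.0/0.208) = 943
t = 943 * 27.9 / 3600 = 7.3083 hrs


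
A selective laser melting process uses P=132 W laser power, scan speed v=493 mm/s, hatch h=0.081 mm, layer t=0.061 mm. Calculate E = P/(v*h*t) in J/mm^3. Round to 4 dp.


E = 132 / (493*0.081*0.061) = 54.1891 J/mm^3


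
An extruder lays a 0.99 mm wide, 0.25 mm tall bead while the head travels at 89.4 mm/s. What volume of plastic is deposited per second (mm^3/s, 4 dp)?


Rate = 0.99 * 0.25 * 89.4 = 22.1265 mm^3/s


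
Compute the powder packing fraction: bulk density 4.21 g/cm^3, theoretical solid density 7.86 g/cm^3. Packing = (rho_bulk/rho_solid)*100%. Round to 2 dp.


Packing = (4.21/7.86)*100 = 53.56 %


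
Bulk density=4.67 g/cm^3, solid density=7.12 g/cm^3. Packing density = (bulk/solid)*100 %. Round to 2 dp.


Packing = (4.67/7.12)*100 = 65.59 %


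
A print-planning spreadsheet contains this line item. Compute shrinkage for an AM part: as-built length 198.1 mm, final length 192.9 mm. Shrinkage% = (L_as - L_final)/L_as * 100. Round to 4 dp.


Shrinkage = ((198.1-192.9)/198.1)*100 = 2.6249 %


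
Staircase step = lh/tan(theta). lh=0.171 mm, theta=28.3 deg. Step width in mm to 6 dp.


step = 0.171 / tan(28.3) = 0.317581 mm


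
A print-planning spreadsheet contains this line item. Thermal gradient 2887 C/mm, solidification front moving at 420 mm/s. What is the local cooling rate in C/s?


CR = 2887 * 420 = 1212540 C/s


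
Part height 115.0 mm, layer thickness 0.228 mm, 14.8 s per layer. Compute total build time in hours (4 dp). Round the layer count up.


Layers = ceil(115.0/0.228) = 505
t = 505 * 14.8 / 3600 = 2.0761 hrs


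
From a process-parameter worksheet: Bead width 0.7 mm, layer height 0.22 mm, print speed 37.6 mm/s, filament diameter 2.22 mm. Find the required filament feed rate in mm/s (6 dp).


Q = 0.7 * 0.22 * 37.6 = 5.7904 mm^3/s
A_fil = pi*(2.22/2)^2 = 3.87075631 mm^2
v_feed = 5.7904 / 3.87075631 = 1.495935 mm/s


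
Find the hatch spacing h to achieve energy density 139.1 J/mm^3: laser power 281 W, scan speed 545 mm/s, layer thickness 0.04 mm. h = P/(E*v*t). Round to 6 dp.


h = 281 / (139.1*545*0.04) = 0.092666 mm


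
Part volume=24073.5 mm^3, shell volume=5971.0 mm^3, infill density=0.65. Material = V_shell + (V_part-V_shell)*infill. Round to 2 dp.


V_infill = (24073.5 - 5971.0) * 0.65 = 11766.63
V_total = 5971.0 + 11766.63 = 17737.63 mm^3


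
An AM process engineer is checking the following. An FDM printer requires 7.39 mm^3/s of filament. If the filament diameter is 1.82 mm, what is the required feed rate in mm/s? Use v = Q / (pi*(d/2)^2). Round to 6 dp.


A = pi*(1.82/2)^2 = 2.601553
v = 7.39 / 2.601553 = 2.840611 mm/s


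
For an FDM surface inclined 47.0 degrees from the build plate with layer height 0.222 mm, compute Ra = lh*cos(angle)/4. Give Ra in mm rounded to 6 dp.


Ra = 0.222 * cos(47.0) / 4 = 0.037851 mm


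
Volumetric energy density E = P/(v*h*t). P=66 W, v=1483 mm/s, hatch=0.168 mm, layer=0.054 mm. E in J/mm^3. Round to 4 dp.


E = 66 / (1483*0.168*0.054) = 4.9057 J/mm^3


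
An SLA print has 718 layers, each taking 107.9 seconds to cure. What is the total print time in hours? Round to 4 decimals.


t = 718 * 107.9 / 3600 = 21.5201 hrs


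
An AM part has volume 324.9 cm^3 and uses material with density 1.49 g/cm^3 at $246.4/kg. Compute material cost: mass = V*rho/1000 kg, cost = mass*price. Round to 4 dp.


Mass = 324.9*1.49/1000 = 0.484101 kg
Cost = 0.484101 * 246.4 = 119.2825 $


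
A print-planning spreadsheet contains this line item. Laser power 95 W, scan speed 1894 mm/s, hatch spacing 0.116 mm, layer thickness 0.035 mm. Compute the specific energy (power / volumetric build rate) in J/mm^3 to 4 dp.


Build rate = 1894 * 0.116 * 0.035 = 7.68964 mm^3/s
SE = 95 / 7.68964 = 12.3543 J/mm^3


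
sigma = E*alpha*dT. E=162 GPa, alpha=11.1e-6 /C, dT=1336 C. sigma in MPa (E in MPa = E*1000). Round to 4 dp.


sigma = 162*1000 * 11.1e-6 * 1336 = 2402.3952 MPa


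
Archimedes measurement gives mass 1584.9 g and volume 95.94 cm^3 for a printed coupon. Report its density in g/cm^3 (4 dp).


rho = 1584.9 / 95.94 = 16.5197 g/cm^3


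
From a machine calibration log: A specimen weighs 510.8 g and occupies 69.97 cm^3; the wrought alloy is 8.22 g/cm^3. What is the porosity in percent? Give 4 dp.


rho_part = 510.8 / 69.97 = 7.30027154 g/cm^3
Porosity = (1 - 7.30027154/8.22)*100 = 11.1889 %


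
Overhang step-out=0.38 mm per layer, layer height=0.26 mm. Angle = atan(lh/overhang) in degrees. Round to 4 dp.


angle = atan(0.26/0.38) = 34.3803 degrees


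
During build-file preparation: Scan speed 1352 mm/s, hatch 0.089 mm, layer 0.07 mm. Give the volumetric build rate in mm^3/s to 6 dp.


Rate = 1352 * 0.089 * 0.07 = 8.42296 mm^3/s


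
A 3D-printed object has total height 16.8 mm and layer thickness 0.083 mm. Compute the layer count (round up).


Layers = ceil(16.8/0.083) = 203


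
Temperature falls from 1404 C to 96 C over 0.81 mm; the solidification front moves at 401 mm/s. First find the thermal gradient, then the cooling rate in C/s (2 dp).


G = (1404-96)/0.81 = 1614.81481481 C/mm
CR = 1614.81481481 * 401 = 647540.74 C/s


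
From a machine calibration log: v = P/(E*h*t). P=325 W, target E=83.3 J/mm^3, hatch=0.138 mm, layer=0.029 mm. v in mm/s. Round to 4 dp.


v = 325 / (83.3*0.138*0.029) = 974.9027 mm/s


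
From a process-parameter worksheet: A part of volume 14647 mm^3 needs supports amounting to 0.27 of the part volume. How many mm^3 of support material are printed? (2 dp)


V_support = 14647 * 0.27 = 3954.69 mm^3


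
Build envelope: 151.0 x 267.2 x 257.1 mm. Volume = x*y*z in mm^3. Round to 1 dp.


V = 151.0 * 267.2 * 257.1 = 10373265.1 mm^3


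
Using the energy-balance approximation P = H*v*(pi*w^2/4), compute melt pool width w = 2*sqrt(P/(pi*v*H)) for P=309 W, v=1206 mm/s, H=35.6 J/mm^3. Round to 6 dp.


w = 2*sqrt(309/(pi*1206*35.6)) = 0.095727 mm


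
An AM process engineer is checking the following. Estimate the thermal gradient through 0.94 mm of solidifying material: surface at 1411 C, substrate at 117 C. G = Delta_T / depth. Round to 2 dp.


G = (1411-117)/0.94 = 1376.6 C/mm


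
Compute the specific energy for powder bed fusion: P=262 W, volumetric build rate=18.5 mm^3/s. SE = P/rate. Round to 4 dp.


SE = 262 / 18.5 = 14.1622 J/mm^3


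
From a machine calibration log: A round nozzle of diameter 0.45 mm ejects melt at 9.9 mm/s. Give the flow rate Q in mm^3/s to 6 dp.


A = pi*(0.45/2)^2 = 0.15904313 mm^2
Q = 0.15904313 * 9.9 = 1.574527 mm^3/s


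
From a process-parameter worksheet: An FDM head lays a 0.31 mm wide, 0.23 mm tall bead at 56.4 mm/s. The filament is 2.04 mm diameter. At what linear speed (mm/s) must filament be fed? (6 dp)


Q = 0.31 * 0.23 * 56.4 = 4.02132 mm^3/s
A_fil = pi*(2.04/2)^2 = 3.268513 mm^2
v_feed = 4.02132 / 3.268513 = 1.230321 mm/s


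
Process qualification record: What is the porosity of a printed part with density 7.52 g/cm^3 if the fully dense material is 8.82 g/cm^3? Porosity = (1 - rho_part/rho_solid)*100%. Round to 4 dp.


Porosity = (1-7.52/8.82)*100 = 14.7392 %


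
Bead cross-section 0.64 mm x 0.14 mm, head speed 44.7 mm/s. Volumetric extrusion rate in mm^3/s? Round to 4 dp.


Rate = 0.64 * 0.14 * 44.7 = 4.0051 mm^3/s


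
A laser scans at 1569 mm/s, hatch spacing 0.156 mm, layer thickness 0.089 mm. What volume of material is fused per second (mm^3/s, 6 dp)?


Rate = 1569 * 0.156 * 0.089 = 21.783996 mm^3/s


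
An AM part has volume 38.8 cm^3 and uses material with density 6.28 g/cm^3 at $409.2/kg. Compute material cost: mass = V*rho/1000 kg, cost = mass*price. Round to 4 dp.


Mass = 38.8*6.28/1000 = 0.243664 kg
Cost = 0.243664 * 409.2 = 99.7073 $


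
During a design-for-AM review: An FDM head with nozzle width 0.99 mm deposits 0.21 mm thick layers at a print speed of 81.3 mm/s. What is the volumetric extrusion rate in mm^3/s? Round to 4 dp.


Rate = 0.99 * 0.21 * 81.3 = 16.9023 mm^3/s


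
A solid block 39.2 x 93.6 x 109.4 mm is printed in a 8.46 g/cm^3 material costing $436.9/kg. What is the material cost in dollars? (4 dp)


V = 39.2 * 93.6 * 109.4 = 401401.728 mm^3 = 401.401728 cm^3
Mass = 401.401728 * 8.46 / 1000 = 3.39585862 kg
Cost = 3.39585862 * 436.9 = 1483.6506 $


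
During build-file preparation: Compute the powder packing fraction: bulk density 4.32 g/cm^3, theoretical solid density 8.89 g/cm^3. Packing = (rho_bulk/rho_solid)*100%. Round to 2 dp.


Packing = (4.32/8.89)*100 = 48.59 %


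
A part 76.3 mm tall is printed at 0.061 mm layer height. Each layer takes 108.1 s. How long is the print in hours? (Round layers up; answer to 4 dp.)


Layers = ceil(76.3/0.061) = 1251
t = 1251 * 108.1 / 3600 = 37.5648 hrs


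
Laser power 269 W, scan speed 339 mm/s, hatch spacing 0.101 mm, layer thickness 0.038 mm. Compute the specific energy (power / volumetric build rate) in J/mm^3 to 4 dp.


Build rate = 339 * 0.101 * 0.038 = 1.301082 mm^3/s
SE = 269 / 1.301082 = 206.751 J/mm^3


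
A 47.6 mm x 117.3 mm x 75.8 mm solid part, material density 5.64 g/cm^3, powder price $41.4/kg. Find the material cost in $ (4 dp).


V = 47.6 * 117.3 * 75.8 = 423227.784 mm^3 = 423.227784 cm^3
Mass = 423.227784 * 5.64 / 1000 = 2.3870047 kg
Cost = 2.3870047 * 41.4 = 98.822 $


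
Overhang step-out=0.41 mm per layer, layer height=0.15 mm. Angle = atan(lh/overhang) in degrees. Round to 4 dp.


angle = atan(0.15/0.41) = 20.0952 degrees


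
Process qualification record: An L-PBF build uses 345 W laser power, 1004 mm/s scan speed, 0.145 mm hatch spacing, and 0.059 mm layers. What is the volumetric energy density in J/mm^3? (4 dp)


E = 345 / (1004*0.145*0.059) = 40.1666 J/mm^3


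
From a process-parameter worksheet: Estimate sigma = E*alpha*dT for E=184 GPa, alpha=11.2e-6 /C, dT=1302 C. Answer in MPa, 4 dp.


sigma = 184*1000 * 11.2e-6 * 1302 = 2683.1616 MPa


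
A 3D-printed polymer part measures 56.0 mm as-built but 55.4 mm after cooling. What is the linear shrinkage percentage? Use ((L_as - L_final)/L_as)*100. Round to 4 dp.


Shrinkage = ((56.0-55.4)/56.0)*100 = 1.0714 %


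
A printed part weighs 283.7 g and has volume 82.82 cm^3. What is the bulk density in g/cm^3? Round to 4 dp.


rho = 283.7 / 82.82 = 3.4255 g/cm^3


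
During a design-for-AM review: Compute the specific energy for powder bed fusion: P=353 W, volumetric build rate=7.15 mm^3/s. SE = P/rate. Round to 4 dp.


SE = 353 / 7.15 = 49.3706 J/mm^3


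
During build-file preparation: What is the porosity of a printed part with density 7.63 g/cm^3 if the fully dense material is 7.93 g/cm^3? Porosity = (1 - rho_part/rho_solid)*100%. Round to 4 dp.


Porosity = (1-7.63/7.93)*100 = 3.7831 %


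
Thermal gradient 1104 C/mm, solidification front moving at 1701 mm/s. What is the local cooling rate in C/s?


CR = 1104 * 1701 = 1877904 C/s


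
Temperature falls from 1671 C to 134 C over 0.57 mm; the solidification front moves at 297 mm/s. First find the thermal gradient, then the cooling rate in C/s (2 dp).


G = (1671-134)/0.57 = 2696.49122807 C/mm
CR = 2696.49122807 * 297 = 800857.89 C/s


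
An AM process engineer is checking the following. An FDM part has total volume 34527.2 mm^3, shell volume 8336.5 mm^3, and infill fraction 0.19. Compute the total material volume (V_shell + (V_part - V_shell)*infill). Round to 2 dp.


V_infill = (34527.2 - 8336.5) * 0.19 = 4976.23
V_total = 8336.5 + 4976.23 = 13312.73 mm^3


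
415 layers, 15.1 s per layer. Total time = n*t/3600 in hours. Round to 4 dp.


t = 415 * 15.1 / 3600 = 1.7407 hrs


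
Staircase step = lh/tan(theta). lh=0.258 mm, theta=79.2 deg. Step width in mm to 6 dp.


step = 0.258 / tan(79.2) = 0.049216 mm


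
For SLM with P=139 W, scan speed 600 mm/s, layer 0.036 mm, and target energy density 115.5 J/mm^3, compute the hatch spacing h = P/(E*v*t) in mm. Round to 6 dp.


h = 139 / (115.5*600*0.036) = 0.055716 mm


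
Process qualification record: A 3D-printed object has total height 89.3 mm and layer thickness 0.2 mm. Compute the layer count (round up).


Layers = ceil(89.3/0.2) = 447


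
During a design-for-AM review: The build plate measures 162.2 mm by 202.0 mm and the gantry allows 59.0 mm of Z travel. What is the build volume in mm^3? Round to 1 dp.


V = 162.2 * 202.0 * 59.0 = 1933099.6 mm^3


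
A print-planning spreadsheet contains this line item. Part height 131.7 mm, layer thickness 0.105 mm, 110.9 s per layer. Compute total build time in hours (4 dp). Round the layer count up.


Layers = ceil(131.7/0.105) = 1255
t = 1255 * 110.9 / 3600 = 38.661 hrs


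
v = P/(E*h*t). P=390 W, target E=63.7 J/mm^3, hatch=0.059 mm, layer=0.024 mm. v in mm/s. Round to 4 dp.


v = 390 / (63.7*0.059*0.024) = 4323.7634 mm/s


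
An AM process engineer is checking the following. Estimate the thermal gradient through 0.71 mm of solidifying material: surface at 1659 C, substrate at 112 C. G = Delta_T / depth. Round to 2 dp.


G = (1659-112)/0.71 = 2178.87 C/mm


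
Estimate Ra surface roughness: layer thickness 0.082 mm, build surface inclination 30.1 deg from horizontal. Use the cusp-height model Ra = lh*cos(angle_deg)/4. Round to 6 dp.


Ra = 0.082 * cos(30.1) / 4 = 0.017736 mm


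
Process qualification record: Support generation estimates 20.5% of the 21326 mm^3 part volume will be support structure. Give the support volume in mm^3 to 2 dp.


V_support = 21326 * 0.205 = 4371.83 mm^3


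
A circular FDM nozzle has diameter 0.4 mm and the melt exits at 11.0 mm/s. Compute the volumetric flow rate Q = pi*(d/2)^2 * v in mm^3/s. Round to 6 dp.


A = pi*(0.4/2)^2 = 0.12566371 mm^2
Q = 0.12566371 * 11.0 = 1.382301 mm^3/s


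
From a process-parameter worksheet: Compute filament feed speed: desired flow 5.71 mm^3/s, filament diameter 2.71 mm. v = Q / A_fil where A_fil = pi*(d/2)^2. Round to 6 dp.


A = pi*(2.71/2)^2 = 5.768043
v = 5.71 / 5.768043 = 0.989937 mm/s


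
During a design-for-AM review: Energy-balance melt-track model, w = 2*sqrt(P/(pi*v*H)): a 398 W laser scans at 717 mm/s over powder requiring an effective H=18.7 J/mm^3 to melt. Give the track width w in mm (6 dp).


w = 2*sqrt(398/(pi*717*18.7)) = 0.194409 mm


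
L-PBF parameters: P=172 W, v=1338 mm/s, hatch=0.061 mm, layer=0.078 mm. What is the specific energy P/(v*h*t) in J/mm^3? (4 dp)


Build rate = 1338 * 0.061 * 0.078 = 6.366204 mm^3/s
SE = 172 / 6.366204 = 27.0177 J/mm^3


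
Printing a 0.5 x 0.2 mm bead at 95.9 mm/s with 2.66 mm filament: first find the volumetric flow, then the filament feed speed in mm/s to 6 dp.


Q = 0.5 * 0.2 * 95.9 = 9.59 mm^3/s
A_fil = pi*(2.66/2)^2 = 5.55716324 mm^2
v_feed = 9.59 / 5.55716324 = 1.725701 mm/s


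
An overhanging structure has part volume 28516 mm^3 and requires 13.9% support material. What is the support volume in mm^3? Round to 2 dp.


V_support = 28516 * 0.139 = 3963.72 mm^3


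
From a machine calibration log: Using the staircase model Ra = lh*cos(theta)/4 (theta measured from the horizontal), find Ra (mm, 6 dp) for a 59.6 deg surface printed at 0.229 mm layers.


Ra = 0.229 * cos(59.6) / 4 = 0.02897 mm


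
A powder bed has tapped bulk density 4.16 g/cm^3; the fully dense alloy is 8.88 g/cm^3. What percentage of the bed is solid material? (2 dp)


Packing = (4.16/8.88)*100 = 46.85 %


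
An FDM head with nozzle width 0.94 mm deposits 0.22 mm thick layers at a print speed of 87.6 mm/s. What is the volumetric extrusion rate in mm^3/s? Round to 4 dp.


Rate = 0.94 * 0.22 * 87.6 = 18.1157 mm^3/s


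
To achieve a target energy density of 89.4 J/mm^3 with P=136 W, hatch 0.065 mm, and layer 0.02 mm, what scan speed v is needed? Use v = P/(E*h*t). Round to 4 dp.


v = 136 / (89.4*0.065*0.02) = 1170.1945 mm/s


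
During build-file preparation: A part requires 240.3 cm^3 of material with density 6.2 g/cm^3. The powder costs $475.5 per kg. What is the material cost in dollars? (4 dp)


Mass = 240.3*6.2/1000 = 1.48986 kg
Cost = 1.48986 * 475.5 = 708.4284 $


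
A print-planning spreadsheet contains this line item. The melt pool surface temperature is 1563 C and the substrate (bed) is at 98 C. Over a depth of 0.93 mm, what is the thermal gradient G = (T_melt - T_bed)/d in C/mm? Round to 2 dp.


G = (1563-98)/0.93 = 1575.27 C/mm


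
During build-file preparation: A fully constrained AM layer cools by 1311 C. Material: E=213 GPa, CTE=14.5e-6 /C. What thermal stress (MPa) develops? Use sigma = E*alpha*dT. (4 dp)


sigma = 213*1000 * 14.5e-6 * 1311 = 4049.0235 MPa


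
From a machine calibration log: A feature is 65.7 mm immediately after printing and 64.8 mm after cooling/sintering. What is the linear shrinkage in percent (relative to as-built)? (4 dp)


Shrinkage = ((65.7-64.8)/65.7)*100 = 1.3699 %


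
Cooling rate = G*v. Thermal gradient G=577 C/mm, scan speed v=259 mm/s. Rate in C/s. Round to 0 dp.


CR = 577 * 259 = 149443 C/s


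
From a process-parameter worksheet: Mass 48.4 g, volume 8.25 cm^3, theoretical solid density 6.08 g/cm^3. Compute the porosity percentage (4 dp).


rho_part = 48.4 / 8.25 = 5.86666667 g/cm^3
Porosity = (1 - 5.86666667/6.08)*100 = 3.5088 %


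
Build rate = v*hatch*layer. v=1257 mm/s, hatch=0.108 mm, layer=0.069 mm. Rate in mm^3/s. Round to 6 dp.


Rate = 1257 * 0.108 * 0.069 = 9.367164 mm^3/s


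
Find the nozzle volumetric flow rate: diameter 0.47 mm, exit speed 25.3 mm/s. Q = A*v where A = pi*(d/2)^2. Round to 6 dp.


A = pi*(0.47/2)^2 = 0.17349445 mm^2
Q = 0.17349445 * 25.3 = 4.38941 mm^3/s


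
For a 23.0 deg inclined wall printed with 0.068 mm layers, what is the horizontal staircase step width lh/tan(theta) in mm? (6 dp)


step = 0.068 / tan(23.0) = 0.160198 mm


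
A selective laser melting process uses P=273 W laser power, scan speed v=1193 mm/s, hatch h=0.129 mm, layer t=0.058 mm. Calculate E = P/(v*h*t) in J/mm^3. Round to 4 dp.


E = 273 / (1193*0.129*0.058) = 30.5847 J/mm^3


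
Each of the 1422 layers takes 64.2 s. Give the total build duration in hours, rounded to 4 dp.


t = 1422 * 64.2 / 3600 = 25.359 hrs


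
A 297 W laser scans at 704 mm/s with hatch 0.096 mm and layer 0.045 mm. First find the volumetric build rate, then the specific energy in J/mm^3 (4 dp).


Build rate = 704 * 0.096 * 0.045 = 3.04128 mm^3/s
SE = 297 / 3.04128 = 97.6563 J/mm^3


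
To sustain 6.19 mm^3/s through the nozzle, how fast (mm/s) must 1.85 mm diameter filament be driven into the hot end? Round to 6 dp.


A = pi*(1.85/2)^2 = 2.688025
v = 6.19 / 2.688025 = 2.302806 mm/s


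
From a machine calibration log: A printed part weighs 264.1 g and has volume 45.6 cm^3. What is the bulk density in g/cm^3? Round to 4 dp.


rho = 264.1 / 45.6 = 5.7917 g/cm^3


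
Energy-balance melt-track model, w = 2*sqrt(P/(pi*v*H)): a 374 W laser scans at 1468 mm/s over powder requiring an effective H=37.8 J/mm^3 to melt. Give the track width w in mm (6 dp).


w = 2*sqrt(374/(pi*1468*37.8)) = 0.092636 mm


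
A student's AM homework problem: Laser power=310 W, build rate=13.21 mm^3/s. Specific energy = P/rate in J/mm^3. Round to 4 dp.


SE = 310 / 13.21 = 23.4671 J/mm^3


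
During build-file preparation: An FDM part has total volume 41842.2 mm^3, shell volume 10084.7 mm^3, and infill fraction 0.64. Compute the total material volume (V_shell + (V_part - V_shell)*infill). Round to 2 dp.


V_infill = (41842.2 - 10084.7) * 0.64 = 20324.8
V_total = 10084.7 + 20324.8 = 30409.5 mm^3


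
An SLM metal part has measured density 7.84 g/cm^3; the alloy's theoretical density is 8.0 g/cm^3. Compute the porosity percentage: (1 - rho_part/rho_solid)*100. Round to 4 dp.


Porosity = (1-7.84/8.0)*100 = 2.0 %


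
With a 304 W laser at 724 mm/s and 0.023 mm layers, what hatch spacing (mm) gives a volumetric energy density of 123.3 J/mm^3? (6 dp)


h = 304 / (123.3*724*0.023) = 0.148062 mm


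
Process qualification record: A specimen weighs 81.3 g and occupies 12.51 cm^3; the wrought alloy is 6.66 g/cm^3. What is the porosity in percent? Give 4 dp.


rho_part = 81.3 / 12.51 = 6.49880096 g/cm^3
Porosity = (1 - 6.49880096/6.66)*100 = 2.4204 %


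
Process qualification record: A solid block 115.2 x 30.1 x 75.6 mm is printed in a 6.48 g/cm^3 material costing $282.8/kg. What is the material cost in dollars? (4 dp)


V = 115.2 * 30.1 * 75.6 = 262144.512 mm^3 = 262.144512 cm^3
Mass = 262.144512 * 6.48 / 1000 = 1.69869644 kg
Cost = 1.69869644 * 282.8 = 480.3914 $


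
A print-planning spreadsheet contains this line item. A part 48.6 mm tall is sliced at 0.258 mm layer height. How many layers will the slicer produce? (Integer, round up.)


Layers = ceil(48.6/0.258) = 189


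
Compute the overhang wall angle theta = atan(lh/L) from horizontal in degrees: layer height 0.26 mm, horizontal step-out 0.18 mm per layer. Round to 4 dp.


angle = atan(0.26/0.18) = 55.3048 degrees


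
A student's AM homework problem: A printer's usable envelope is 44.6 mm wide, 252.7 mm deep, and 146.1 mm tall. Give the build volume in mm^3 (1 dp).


V = 44.6 * 252.7 * 146.1 = 1646608.4 mm^3


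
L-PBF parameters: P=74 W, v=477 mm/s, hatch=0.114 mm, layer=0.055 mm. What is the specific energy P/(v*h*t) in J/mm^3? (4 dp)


Build rate = 477 * 0.114 * 0.055 = 2.99079 mm^3/s
SE = 74 / 2.99079 = 24.7426 J/mm^3


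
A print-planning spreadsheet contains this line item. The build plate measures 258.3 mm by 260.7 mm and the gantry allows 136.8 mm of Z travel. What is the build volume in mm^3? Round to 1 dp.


V = 258.3 * 260.7 * 136.8 = 9211949.2 mm^3


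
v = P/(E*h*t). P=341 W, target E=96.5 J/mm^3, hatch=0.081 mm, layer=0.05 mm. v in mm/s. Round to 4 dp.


v = 341 / (96.5*0.081*0.05) = 872.5133 mm/s


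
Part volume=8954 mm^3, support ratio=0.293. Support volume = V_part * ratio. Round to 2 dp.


V_support = 8954 * 0.293 = 2623.52 mm^3


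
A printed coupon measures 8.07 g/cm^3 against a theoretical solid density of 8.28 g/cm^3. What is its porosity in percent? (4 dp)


Porosity = (1-8.07/8.28)*100 = 2.5362 %


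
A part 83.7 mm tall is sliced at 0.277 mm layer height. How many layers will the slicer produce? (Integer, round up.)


Layers = ceil(83.7/0.277) = 303


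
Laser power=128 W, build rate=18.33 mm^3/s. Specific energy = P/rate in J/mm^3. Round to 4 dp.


SE = 128 / 18.33 = 6.9831 J/mm^3


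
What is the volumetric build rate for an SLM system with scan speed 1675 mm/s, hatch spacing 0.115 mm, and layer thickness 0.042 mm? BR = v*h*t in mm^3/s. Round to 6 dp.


Rate = 1675 * 0.115 * 0.042 = 8.09025 mm^3/s


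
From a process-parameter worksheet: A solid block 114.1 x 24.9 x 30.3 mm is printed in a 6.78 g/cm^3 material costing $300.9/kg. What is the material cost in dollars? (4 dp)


V = 114.1 * 24.9 * 30.3 = 86085.027 mm^3 = 86.085027 cm^3
Mass = 86.085027 * 6.78 / 1000 = 0.58365648 kg
Cost = 0.58365648 * 300.9 = 175.6222 $


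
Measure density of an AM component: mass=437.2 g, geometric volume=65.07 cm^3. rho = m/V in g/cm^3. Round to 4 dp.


rho = 437.2 / 65.07 = 6.7189 g/cm^3


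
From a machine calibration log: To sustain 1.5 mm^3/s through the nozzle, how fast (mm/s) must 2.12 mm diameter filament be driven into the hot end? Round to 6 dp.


A = pi*(2.12/2)^2 = 3.529894
v = 1.5 / 3.529894 = 0.424942 mm/s


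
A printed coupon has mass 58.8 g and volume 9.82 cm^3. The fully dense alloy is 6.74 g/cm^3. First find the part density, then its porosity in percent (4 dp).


rho_part = 58.8 / 9.82 = 5.98778004 g/cm^3
Porosity = (1 - 5.98778004/6.74)*100 = 11.1605 %


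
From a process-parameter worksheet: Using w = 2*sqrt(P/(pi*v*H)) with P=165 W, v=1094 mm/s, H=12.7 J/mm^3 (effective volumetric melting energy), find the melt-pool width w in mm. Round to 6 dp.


w = 2*sqrt(165/(pi*1094*12.7)) = 0.122966 mm


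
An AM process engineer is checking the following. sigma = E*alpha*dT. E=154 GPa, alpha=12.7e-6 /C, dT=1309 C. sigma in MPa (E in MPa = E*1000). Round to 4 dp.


sigma = 154*1000 * 12.7e-6 * 1309 = 2560.1422 MPa


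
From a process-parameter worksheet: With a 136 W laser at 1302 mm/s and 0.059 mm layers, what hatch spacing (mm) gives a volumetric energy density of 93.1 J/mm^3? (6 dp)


h = 136 / (93.1*1302*0.059) = 0.019016 mm


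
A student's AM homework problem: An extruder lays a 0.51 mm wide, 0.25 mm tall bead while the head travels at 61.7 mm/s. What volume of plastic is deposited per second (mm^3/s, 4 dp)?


Rate = 0.51 * 0.25 * 61.7 = 7.8668 mm^3/s


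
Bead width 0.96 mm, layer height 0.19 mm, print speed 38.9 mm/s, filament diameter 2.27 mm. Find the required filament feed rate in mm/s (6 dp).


Q = 0.96 * 0.19 * 38.9 = 7.09536 mm^3/s
A_fil = pi*(2.27/2)^2 = 4.0470782 mm^2
v_feed = 7.09536 / 4.0470782 = 1.753206 mm/s


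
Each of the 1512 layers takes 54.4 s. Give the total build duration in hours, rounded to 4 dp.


t = 1512 * 54.4 / 3600 = 22.848 hrs


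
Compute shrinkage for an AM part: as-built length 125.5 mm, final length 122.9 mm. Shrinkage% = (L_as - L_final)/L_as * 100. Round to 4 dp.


Shrinkage = ((125.5-122.9)/125.5)*100 = 2.0717 %


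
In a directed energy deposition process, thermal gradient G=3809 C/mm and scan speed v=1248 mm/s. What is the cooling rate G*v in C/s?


CR = 3809 * 1248 = 4753632 C/s


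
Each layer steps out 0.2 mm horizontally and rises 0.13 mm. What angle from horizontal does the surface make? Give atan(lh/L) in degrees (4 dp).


angle = atan(0.13/0.2) = 33.0239 degrees


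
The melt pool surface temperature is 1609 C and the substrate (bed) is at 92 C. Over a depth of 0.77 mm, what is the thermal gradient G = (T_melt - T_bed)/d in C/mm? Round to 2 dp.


G = (1609-92)/0.77 = 1970.13 C/mm


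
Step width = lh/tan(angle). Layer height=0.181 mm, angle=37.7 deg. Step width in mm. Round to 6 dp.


step = 0.181 / tan(37.7) = 0.234187 mm


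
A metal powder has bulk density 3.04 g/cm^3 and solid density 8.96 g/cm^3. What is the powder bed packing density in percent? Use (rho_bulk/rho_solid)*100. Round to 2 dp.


Packing = (3.04/8.96)*100 = 33.93 %


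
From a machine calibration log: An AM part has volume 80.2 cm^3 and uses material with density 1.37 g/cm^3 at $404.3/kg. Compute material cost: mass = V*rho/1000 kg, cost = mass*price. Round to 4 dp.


Mass = 80.2*1.37/1000 = 0.109874 kg
Cost = 0.109874 * 404.3 = 44.4221 $


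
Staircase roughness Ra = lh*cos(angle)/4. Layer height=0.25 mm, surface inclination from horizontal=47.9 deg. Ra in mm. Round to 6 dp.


Ra = 0.25 * cos(47.9) / 4 = 0.041902 mm


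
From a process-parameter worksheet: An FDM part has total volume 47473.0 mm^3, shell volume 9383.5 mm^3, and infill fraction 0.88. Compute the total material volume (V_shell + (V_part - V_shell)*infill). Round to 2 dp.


V_infill = (47473.0 - 9383.5) * 0.88 = 33518.76
V_total = 9383.5 + 33518.76 = 42902.26 mm^3


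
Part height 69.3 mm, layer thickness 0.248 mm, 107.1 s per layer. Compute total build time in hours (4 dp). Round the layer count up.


Layers = ceil(69.3/0.248) = 280
t = 280 * 107.1 / 3600 = 8.33 hrs


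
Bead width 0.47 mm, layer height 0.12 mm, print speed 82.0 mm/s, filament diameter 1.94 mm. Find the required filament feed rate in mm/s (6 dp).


Q = 0.47 * 0.12 * 82.0 = 4.6248 mm^3/s
A_fil = pi*(1.94/2)^2 = 2.95592453 mm^2
v_feed = 4.6248 / 2.95592453 = 1.564587 mm/s


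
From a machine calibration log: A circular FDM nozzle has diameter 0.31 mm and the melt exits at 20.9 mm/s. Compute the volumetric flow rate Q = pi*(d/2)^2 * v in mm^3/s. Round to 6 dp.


A = pi*(0.31/2)^2 = 0.07547676 mm^2
Q = 0.07547676 * 20.9 = 1.577464 mm^3/s


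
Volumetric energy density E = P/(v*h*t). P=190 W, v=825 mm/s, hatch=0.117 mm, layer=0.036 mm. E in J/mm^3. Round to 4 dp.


E = 190 / (825*0.117*0.036) = 54.6778 J/mm^3


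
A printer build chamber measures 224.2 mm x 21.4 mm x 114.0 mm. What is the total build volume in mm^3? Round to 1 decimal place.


V = 224.2 * 21.4 * 114.0 = 546958.3 mm^3


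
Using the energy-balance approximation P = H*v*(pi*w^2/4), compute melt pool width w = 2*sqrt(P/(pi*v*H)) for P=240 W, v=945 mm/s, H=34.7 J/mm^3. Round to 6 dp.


w = 2*sqrt(240/(pi*945*34.7)) = 0.096534 mm


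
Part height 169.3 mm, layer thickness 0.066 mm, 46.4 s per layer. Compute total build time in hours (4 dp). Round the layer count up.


Layers = ceil(169.3/0.066) = 2566
t = 2566 * 46.4 / 3600 = 33.0729 hrs


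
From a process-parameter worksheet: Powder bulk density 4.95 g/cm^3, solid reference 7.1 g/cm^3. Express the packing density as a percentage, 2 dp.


Packing = (4.95/7.1)*100 = 69.72 %


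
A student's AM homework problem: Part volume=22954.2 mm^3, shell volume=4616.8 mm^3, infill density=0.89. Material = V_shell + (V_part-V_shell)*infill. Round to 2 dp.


V_infill = (22954.2 - 4616.8) * 0.89 = 16320.29
V_total = 4616.8 + 16320.29 = 20937.09 mm^3


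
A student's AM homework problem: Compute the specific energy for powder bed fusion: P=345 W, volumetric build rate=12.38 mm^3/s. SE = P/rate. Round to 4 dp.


SE = 345 / 12.38 = 27.8675 J/mm^3


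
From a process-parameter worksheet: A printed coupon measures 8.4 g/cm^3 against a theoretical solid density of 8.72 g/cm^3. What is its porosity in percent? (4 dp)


Porosity = (1-8.4/8.72)*100 = 3.6697 %


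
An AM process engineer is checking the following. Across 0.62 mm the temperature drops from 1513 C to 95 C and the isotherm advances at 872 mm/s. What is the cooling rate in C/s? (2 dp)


G = (1513-95)/0.62 = 2287.09677419 C/mm
CR = 2287.09677419 * 872 = 1994348.39 C/s


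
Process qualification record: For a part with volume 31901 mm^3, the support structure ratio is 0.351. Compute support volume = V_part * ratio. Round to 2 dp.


V_support = 31901 * 0.351 = 11197.25 mm^3


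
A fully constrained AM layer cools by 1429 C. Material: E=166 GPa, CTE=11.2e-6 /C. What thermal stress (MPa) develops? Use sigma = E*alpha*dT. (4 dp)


sigma = 166*1000 * 11.2e-6 * 1429 = 2656.7968 MPa


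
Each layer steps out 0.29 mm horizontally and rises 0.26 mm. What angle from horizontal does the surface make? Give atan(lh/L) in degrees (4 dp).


angle = atan(0.26/0.29) = 41.8779 degrees


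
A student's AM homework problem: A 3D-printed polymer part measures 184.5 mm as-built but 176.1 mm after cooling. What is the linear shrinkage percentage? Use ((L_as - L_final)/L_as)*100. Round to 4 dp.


Shrinkage = ((184.5-176.1)/184.5)*100 = 4.5528 %


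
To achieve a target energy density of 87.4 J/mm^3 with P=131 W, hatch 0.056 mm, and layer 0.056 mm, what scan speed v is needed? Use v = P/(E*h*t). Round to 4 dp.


v = 131 / (87.4*0.056*0.056) = 477.9515 mm/s


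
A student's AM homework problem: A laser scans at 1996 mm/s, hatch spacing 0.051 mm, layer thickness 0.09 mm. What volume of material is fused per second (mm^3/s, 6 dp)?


Rate = 1996 * 0.051 * 0.09 = 9.16164 mm^3/s


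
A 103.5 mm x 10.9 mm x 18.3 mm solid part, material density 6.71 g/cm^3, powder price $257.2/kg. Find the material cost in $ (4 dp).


V = 103.5 * 10.9 * 18.3 = 20645.145 mm^3 = 20.645145 cm^3
Mass = 20.645145 * 6.71 / 1000 = 0.13852892 kg
Cost = 0.13852892 * 257.2 = 35.6296 $


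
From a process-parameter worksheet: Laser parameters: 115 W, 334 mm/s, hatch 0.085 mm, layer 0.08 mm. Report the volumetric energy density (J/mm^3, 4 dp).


E = 115 / (334*0.085*0.08) = 50.634 J/mm^3


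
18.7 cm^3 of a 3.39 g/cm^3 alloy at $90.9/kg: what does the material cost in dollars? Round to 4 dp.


Mass = 18.7*3.39/1000 = 0.063393 kg
Cost = 0.063393 * 90.9 = 5.7624 $


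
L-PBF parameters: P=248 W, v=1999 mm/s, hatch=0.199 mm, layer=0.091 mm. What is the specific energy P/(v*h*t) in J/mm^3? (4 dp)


Build rate = 1999 * 0.199 * 0.091 = 36.199891 mm^3/s
SE = 248 / 36.199891 = 6.8508 J/mm^3


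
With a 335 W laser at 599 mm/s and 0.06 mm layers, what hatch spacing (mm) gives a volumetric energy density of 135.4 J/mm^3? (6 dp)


h = 335 / (135.4*599*0.06) = 0.068841 mm


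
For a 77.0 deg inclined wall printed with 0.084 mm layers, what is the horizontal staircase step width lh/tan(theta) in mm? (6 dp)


step = 0.084 / tan(77.0) = 0.019393 mm


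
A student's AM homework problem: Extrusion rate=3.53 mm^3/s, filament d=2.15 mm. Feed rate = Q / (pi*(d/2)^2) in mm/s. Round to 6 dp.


A = pi*(2.15/2)^2 = 3.630503
v = 3.53 / 3.630503 = 0.972317 mm/s
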